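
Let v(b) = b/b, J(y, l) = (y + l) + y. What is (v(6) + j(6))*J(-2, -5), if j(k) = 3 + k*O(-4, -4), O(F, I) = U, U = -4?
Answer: 180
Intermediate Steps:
O(F, I) = -4
J(y, l) = l + 2*y (J(y, l) = (l + y) + y = l + 2*y)
v(b) = 1
j(k) = 3 - 4*k (j(k) = 3 + k*(-4) = 3 - 4*k)
(v(6) + j(6))*J(-2, -5) = (1 + (3 - 4*6))*(-5 + 2*(-2)) = (1 + (3 - 24))*(-5 - 4) = (1 - 21)*(-9) = -20*(-9) = 180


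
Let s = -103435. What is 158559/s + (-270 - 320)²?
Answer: 36005564941/103435 ≈ 3.4810e+5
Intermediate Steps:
158559/s + (-270 - 320)² = 158559/(-103435) + (-270 - 320)² = 158559*(-1/103435) + (-590)² = -158559/103435 + 348100 = 36005564941/103435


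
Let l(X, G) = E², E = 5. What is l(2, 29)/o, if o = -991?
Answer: -25/991 ≈ -0.025227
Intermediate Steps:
l(X, G) = 25 (l(X, G) = 5² = 25)
l(2, 29)/o = 25/(-991) = 25*(-1/991) = -25/991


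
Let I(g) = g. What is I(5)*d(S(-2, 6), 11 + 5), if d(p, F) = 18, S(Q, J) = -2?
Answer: 90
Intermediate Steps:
I(5)*d(S(-2, 6), 11 + 5) = 5*18 = 90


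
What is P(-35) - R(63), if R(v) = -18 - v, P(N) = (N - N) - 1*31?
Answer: 50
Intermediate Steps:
P(N) = -31 (P(N) = 0 - 31 = -31)
P(-35) - R(63) = -31 - (-18 - 1*63) = -31 - (-18 - 63) = -31 - 1*(-81) = -31 + 81 = 50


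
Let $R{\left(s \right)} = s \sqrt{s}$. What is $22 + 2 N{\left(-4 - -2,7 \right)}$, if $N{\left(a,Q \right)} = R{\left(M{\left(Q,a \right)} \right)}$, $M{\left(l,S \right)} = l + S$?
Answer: $22 + 10 \sqrt{5} \approx 44.361$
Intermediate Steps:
$M{\left(l,S \right)} = S + l$
$R{\left(s \right)} = s^{\frac{3}{2}}$
$N{\left(a,Q \right)} = \left(Q + a\right)^{\frac{3}{2}}$ ($N{\left(a,Q \right)} = \left(a + Q\right)^{\frac{3}{2}} = \left(Q + a\right)^{\frac{3}{2}}$)
$22 + 2 N{\left(-4 - -2,7 \right)} = 22 + 2 \left(7 - 2\right)^{\frac{3}{2}} = 22 + 2 \cdot 5^{\frac{3}{2}} = 22 + 2 \cdot 5 \sqrt{5} = 22 + 10 \sqrt{5}$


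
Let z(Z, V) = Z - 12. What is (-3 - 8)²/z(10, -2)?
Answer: -121/2 ≈ -60.500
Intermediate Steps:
z(Z, V) = -12 + Z
(-3 - 8)²/z(10, -2) = (-3 - 8)²/(-12 + 10) = (-11)²/(-2) = 121*(-½) = -121/2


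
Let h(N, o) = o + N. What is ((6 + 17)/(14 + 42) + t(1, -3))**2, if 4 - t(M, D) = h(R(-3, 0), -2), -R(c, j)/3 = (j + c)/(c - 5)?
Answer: 44521/784 ≈ 56.787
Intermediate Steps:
R(c, j) = -3*(c + j)/(-5 + c) (R(c, j) = -3*(j + c)/(c - 5) = -3*(c + j)/(-5 + c))
h(N, o) = N + o
t(M, D) = 57/8 (t(M, D) = 4 - (3*(-1*(-3) - 1*0)/(-5 - 3) - 2) = 4 - (3*(3 + 0)/(-8) - 2) = 4 - (3*(-1/8)*3 - 2) = 4 - (-9/8 - 2) = 4 - 1*(-25/8) = 4 + 25/8 = 57/8)
((6 + 17)/(14 + 42) + t(1, -3))**2 = ((6 + 17)/(14 + 42) + 57/8)**2 = (23/56 + 57/8)**2 = (211/28)**2 = 44521/784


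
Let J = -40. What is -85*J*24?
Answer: 81600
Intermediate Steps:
-85*J*24 = -85*(-40)*24 = 3400*24 = 81600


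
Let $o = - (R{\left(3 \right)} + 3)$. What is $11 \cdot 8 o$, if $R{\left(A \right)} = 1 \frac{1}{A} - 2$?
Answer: $- \frac{352}{3} \approx -117.33$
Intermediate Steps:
$R{\left(A \right)} = -2 + \frac{1}{A}$ ($R{\left(A \right)} = \frac{1}{A} - 2 = -2 + \frac{1}{A}$)
$o = - \frac{4}{3}$ ($o = - (\left(-2 + \frac{1}{3}\right) + 3) = - (- \frac{5}{3} + 3) = \left(-1\right) \frac{4}{3} = - \frac{4}{3} \approx -1.3333$)
$11 \cdot 8 o = 11 \cdot 8 \left(- \frac{4}{3}\right) = 88 \left(- \frac{4}{3}\right) = - \frac{352}{3}$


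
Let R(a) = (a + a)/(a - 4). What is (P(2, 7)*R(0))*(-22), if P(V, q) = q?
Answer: 0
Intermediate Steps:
R(a) = 2*a/(-4 + a) (R(a) = (2*a)/(-4 + a) = 2*a/(-4 + a))
(P(2, 7)*R(0))*(-22) = (7*(2*0/(-4 + 0)))*(-22) = (7*(2*0/(-4)))*(-22) = (7*(2*0*(-¼)))*(-22) = (7*0)*(-22) = 0*(-22) = 0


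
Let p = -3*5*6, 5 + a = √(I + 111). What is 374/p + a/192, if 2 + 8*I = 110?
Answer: -12043/2880 + √498/384 ≈ -4.1235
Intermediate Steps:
I = 27/2 (I = -¼ + (⅛)*110 = -¼ + 55/4 = 27/2 ≈ 13.500)
a = -5 + √498/2 (a = -5 + √(27/2 + 111) = -5 + √(249/2) = -5 + √498/2 ≈ 6.1580)
p = -90 (p = -15*6 = -90)
374/p + a/192 = 374/(-90) + (-5 + √498/2)/192 = 374*(-1/90) + (-5 + √498/2)*(1/192) = -187/45 + (-5/192 + √498/384) = -12043/2880 + √498/384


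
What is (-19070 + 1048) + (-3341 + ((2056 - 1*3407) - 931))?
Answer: -23645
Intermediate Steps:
(-19070 + 1048) + (-3341 + ((2056 - 1*3407) - 931)) = -18022 + (-3341 + ((2056 - 3407) - 931)) = -18022 + (-3341 + (-1351 - 931)) = -18022 + (-3341 - 2282) = -18022 - 5623 = -23645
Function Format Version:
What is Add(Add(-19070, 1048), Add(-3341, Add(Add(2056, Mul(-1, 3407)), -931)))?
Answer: -23645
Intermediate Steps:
Add(Add(-19070, 1048), Add(-3341, Add(Add(2056, Mul(-1, 3407)), -931))) = Add(-18022, Add(-3341, Add(Add(2056, -3407), -931))) = Add(-18022, Add(-3341, Add(-1351, -931))) = Add(-18022, Add(-3341, -2282)) = Add(-18022, -5623) = -23645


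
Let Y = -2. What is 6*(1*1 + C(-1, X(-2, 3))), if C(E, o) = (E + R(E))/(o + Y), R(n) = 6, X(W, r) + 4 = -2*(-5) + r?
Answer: 72/7 ≈ 10.286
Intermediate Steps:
X(W, r) = 6 + r (X(W, r) = -4 + (-2*(-5) + r) = -4 + (10 + r) = 6 + r)
C(E, o) = (6 + E)/(-2 + o) (C(E, o) = (E + 6)/(o - 2) = (6 + E)/(-2 + o))
6*(1*1 + C(-1, X(-2, 3))) = 6*(1*1 + (6 - 1)/(-2 + (6 + 3))) = 6*(1 + 5/(-2 + 9)) = 6*(1 + 5/7) = 6*(12/7) = 72/7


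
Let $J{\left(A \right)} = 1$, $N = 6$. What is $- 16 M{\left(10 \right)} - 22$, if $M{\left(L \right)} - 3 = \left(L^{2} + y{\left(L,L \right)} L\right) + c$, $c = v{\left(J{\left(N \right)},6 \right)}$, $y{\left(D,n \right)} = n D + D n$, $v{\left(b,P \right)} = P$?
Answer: $-33766$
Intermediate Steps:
$y{\left(D,n \right)} = 2 D n$ ($y{\left(D,n \right)} = D n + D n = 2 D n$)
$c = 6$
$M{\left(L \right)} = 9 + L^{2} + 2 L^{3}$ ($M{\left(L \right)} = 3 + \left(\left(L^{2} + 2 L L L\right) + 6\right) = 3 + \left(\left(L^{2} + 2 L^{2} L\right) + 6\right) = 3 + \left(\left(L^{2} + 2 L^{3}\right) + 6\right) = 3 + \left(6 + L^{2} + 2 L^{3}\right) = 9 + L^{2} + 2 L^{3}$)
$- 16 M{\left(10 \right)} - 22 = - 16 \left(9 + 10^{2} + 2 \cdot 10^{3}\right) - 22 = - 16 \left(9 + 100 + 2 \cdot 1000\right) - 22 = - 16 \left(9 + 100 + 2000\right) - 22 = \left(-16\right) 2109 - 22 = -33744 - 22 = -33766$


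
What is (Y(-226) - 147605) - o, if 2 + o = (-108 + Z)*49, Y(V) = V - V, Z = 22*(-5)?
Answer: -136921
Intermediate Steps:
Z = -110
Y(V) = 0
o = -10684 (o = -2 + (-108 - 110)*49 = -2 - 218*49 = -2 - 10682 = -10684)
(Y(-226) - 147605) - o = (0 - 147605) - 1*(-10684) = -147605 + 10684 = -136921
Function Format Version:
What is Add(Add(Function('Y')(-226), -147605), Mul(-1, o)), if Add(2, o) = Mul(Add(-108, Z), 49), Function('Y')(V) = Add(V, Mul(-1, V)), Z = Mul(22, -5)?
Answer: -136921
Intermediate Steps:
Z = -110
Function('Y')(V) = 0
o = -10684 (o = Add(-2, Mul(Add(-108, -110), 49)) = Add(-2, Mul(-218, 49)) = Add(-2, -10682) = -10684)
Add(Add(Function('Y')(-226), -147605), Mul(-1, o)) = Add(Add(0, -147605), Mul(-1, -10684)) = Add(-147605, 10684) = -136921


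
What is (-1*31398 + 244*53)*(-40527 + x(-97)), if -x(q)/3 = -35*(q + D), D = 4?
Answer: 928692072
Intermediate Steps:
x(q) = 420 + 105*q (x(q) = -(-105)*(q + 4) = -(-105)*(4 + q) = -3*(-140 - 35*q) = 420 + 105*q)
(-1*31398 + 244*53)*(-40527 + x(-97)) = (-1*31398 + 244*53)*(-40527 + (420 + 105*(-97))) = (-31398 + 12932)*(-40527 + (420 - 10185)) = -18466*(-40527 - 9765) = -18466*(-50292) = 928692072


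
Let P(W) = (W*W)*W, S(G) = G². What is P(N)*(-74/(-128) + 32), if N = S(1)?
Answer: 2085/64 ≈ 32.578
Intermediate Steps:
N = 1 (N = 1² = 1)
P(W) = W³ (P(W) = W²*W = W³)
P(N)*(-74/(-128) + 32) = 1³*(-74/(-128) + 32) = 1*(-74*(-1/128) + 32) = 1*(37/64 + 32) = 1*(2085/64) = 2085/64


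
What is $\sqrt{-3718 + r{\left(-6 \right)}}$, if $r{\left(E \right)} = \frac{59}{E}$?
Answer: $\frac{i \sqrt{134202}}{6} \approx 61.056 i$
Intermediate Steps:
$\sqrt{-3718 + r{\left(-6 \right)}} = \sqrt{-3718 + \frac{59}{-6}} = \sqrt{-3718 + 59 \left(- \frac{1}{6}\right)} = \sqrt{-3718 - \frac{59}{6}} = \sqrt{- \frac{22367}{6}} = \frac{i \sqrt{134202}}{6}$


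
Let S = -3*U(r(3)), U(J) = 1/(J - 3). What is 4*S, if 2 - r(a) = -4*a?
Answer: -12/11 ≈ -1.0909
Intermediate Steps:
r(a) = 2 + 4*a (r(a) = 2 - (-4)*a = 2 + 4*a)
U(J) = 1/(-3 + J)
S = -3/11 (S = -3/(-3 + (2 + 4*3)) = -3/(-3 + (2 + 12)) = -3/(-3 + 14) = -3/11 ≈ -0.27273)
4*S = 4*(-3/11) = -12/11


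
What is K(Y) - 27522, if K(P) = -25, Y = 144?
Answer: -27547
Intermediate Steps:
K(Y) - 27522 = -25 - 27522 = -27547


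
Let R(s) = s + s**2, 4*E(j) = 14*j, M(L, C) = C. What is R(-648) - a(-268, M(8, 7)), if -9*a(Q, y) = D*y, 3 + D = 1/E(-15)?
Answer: 56599243/135 ≈ 4.1925e+5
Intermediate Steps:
E(j) = 7*j/2 (E(j) = (14*j)/4 = 7*j/2)
D = -317/105 (D = -3 + 1/((7/2)*(-15)) = -3 + 1/(-105/2) = -3 - 2/105 = -317/105 ≈ -3.0190)
a(Q, y) = 317*y/945 (a(Q, y) = -(-317)*y/945 = 317*y/945)
R(-648) - a(-268, M(8, 7)) = -648*(1 - 648) - 317*7/945 = -648*(-647) - 1*317/135 = 419256 - 317/135 = 56599243/135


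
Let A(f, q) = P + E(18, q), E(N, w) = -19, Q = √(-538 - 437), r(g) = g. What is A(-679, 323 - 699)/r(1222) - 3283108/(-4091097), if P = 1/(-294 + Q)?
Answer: 114631175046715/145665202399158 - 5*I*√39/106816242 ≈ 0.78695 - 2.9232e-7*I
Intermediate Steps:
Q = 5*I*√39 (Q = √(-975) = 5*I*√39 ≈ 31.225*I)
P = 1/(-294 + 5*I*√39) ≈ -0.0033634 - 0.00035722*I
A(f, q) = -553701/29137 - 5*I*√39/87411 (A(f, q) = (-98/29137 - 5*I*√39/87411) - 19 = -553701/29137 - 5*I*√39/87411)
A(-679, 323 - 699)/r(1222) - 3283108/(-4091097) = (-553701/29137 - 5*I*√39/87411)/1222 - 3283108/(-4091097) = (-553701/29137 - 5*I*√39/87411)*(1/1222) - 3283108*(-1/4091097) = (-553701/35605414 - 5*I*√39/106816242) + 3283108/4091097 = 114631175046715/145665202399158 - 5*I*√39/106816242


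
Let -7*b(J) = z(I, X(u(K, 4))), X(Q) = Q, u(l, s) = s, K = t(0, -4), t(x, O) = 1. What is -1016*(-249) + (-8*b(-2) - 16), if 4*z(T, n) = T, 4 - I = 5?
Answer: 1770774/7 ≈ 2.5297e+5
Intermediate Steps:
K = 1
I = -1 (I = 4 - 1*5 = 4 - 5 = -1)
z(T, n) = T/4
b(J) = 1/28 (b(J) = -(-1)/28 = -⅐*(-¼) = 1/28)
-1016*(-249) + (-8*b(-2) - 16) = -1016*(-249) + (-8*1/28 - 16) = 252984 + (-2/7 - 16) = 252984 - 114/7 = 1770774/7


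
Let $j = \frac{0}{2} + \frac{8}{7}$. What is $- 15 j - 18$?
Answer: $- \frac{246}{7} \approx -35.143$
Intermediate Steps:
$j = \frac{8}{7}$ ($j = 0 \cdot \frac{1}{2} + 8 \cdot \frac{1}{7} = 0 + \frac{8}{7} = \frac{8}{7} \approx 1.1429$)
$- 15 j - 18 = \left(-15\right) \frac{8}{7} - 18 = - \frac{120}{7} - 18 = - \frac{246}{7}$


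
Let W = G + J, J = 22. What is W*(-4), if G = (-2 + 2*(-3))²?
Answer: -344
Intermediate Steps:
G = 64 (G = (-2 - 6)² = (-8)² = 64)
W = 86 (W = 64 + 22 = 86)
W*(-4) = 86*(-4) = -344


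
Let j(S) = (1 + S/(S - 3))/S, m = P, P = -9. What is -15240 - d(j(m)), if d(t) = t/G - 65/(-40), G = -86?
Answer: -23594039/1548 ≈ -15242.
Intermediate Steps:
m = -9
j(S) = (1 + S/(-3 + S))/S
d(t) = 13/8 - t/86 (d(t) = t/(-86) - 65/(-40) = t*(-1/86) - 65*(-1/40) = -t/86 + 13/8 = 13/8 - t/86)
-15240 - d(j(m)) = -15240 - (13/8 - (-3 + 2*(-9))/(86*(-9)*(-3 - 9))) = -15240 - (13/8 - (-1)*(-3 - 18)/(774*(-12))) = -15240 - (13/8 - (-1)*(-1)*(-21)/(774*12)) = -15240 - (13/8 - 1/86*(-7/36)) = -15240 - (13/8 + 7/3096) = -15240 - 1*2519/1548 = -15240 - 2519/1548 = -23594039/1548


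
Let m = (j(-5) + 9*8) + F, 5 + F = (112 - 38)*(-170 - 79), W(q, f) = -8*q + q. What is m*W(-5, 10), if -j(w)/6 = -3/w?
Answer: -642691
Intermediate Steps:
j(w) = 18/w (j(w) = -(-18)/w = 18/w)
W(q, f) = -7*q
F = -18431 (F = -5 + (112 - 38)*(-170 - 79) = -5 + 74*(-249) = -5 - 18426 = -18431)
m = -91813/5 (m = (18/(-5) + 9*8) - 18431 = (18*(-⅕) + 72) - 18431 = (-18/5 + 72) - 18431 = 342/5 - 18431 = -91813/5 ≈ -18363.)
m*W(-5, 10) = -(-642691)*(-5)/5 = -91813/5*35 = -642691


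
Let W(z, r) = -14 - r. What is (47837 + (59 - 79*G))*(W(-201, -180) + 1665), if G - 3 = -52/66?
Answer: 2883460631/33 ≈ 8.7378e+7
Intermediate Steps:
G = 73/33 (G = 3 - 52/66 = 3 - 52*1/66 = 3 - 26/33 = 73/33 ≈ 2.2121)
(47837 + (59 - 79*G))*(W(-201, -180) + 1665) = (47837 + (59 - 79*73/33))*((-14 - 1*(-180)) + 1665) = (47837 + (59 - 5767/33))*((-14 + 180) + 1665) = (47837 - 3820/33)*(166 + 1665) = (1574801/33)*1831 = 2883460631/33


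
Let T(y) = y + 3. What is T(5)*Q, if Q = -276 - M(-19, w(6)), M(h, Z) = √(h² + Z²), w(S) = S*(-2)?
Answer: -2208 - 8*√505 ≈ -2387.8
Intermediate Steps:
w(S) = -2*S
M(h, Z) = √(Z² + h²)
Q = -276 - √505 (Q = -276 - √((-2*6)² + (-19)²) = -276 - √((-12)² + 361) = -276 - √(144 + 361) = -276 - √505 ≈ -298.47)
T(y) = 3 + y
T(5)*Q = (3 + 5)*(-276 - √505) = 8*(-276 - √505) = -2208 - 8*√505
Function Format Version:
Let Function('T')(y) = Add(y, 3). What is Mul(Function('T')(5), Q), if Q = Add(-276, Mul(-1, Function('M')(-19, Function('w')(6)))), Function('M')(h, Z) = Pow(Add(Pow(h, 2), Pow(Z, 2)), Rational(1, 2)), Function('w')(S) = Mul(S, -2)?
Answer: Add(-2208, Mul(-8, Pow(505, Rational(1, 2)))) ≈ -2387.8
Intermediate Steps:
Function('w')(S) = Mul(-2, S)
Function('M')(h, Z) = Pow(Add(Pow(Z, 2), Pow(h, 2)), Rational(1, 2))
Q = Add(-276, Mul(-1, Pow(505, Rational(1, 2)))) (Q = Add(-276, Mul(-1, Pow(Add(Pow(Mul(-2, 6), 2), Pow(-19, 2)), Rational(1, 2)))) = Add(-276, Mul(-1, Pow(Add(Pow(-12, 2), 361), Rational(1, 2)))) = Add(-276, Mul(-1, Pow(Add(144, 361), Rational(1, 2)))) = Add(-276, Mul(-1, Pow(505, Rational(1, 2)))) ≈ -298.47)
Function('T')(y) = Add(3, y)
Mul(Function('T')(5), Q) = Mul(Add(3, 5), Add(-276, Mul(-1, Pow(505, Rational(1, 2))))) = Mul(8, Add(-276, Mul(-1, Pow(505, Rational(1, 2))))) = Add(-2208, Mul(-8, Pow(505, Rational(1, 2))))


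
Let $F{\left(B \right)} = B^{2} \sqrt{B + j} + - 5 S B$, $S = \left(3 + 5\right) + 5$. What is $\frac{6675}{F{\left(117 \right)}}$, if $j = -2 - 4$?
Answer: $\frac{11125}{4545762} + \frac{6675 \sqrt{111}}{1515254} \approx 0.048859$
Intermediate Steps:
$j = -6$ ($j = -2 - 4 = -6$)
$S = 13$ ($S = 8 + 5 = 13$)
$F{\left(B \right)} = - 65 B + B^{2} \sqrt{-6 + B}$ ($F{\left(B \right)} = B^{2} \sqrt{B - 6} + \left(-5\right) 13 B = B^{2} \sqrt{-6 + B} - 65 B = - 65 B + B^{2} \sqrt{-6 + B}$)
$\frac{6675}{F{\left(117 \right)}} = \frac{6675}{117 \left(-65 + 117 \sqrt{-6 + 117}\right)} = \frac{6675}{117 \left(-65 + 117 \sqrt{111}\right)} = \frac{6675}{-7605 + 13689 \sqrt{111}}$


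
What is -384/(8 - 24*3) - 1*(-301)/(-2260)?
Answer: 13259/2260 ≈ 5.8668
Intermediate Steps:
-384/(8 - 24*3) - 1*(-301)/(-2260) = -384/(8 - 72) + 301*(-1/2260) = -384/(-64) - 301/2260 = -384*(-1/64) - 301/2260 = 6 - 301/2260 = 13259/2260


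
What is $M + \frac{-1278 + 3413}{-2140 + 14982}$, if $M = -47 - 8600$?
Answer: $- \frac{111042639}{12842} \approx -8646.8$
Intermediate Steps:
$M = -8647$ ($M = -47 - 8600 = -8647$)
$M + \frac{-1278 + 3413}{-2140 + 14982} = -8647 + \frac{-1278 + 3413}{-2140 + 14982} = -8647 + \frac{2135}{12842} = - \frac{111042639}{12842}$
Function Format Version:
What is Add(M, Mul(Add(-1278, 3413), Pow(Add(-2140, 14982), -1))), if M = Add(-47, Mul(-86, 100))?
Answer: Rational(-111042639, 12842) ≈ -8646.8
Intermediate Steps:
M = -8647 (M = Add(-47, -8600) = -8647)
Add(M, Mul(Add(-1278, 3413), Pow(Add(-2140, 14982), -1))) = Add(-8647, Mul(Add(-1278, 3413), Pow(Add(-2140, 14982), -1))) = Add(-8647, Mul(2135, Pow(12842, -1))) = Add(-8647, Mul(2135, Rational(1, 12842))) = Add(-8647, Rational(2135, 12842)) = Rational(-111042639, 12842)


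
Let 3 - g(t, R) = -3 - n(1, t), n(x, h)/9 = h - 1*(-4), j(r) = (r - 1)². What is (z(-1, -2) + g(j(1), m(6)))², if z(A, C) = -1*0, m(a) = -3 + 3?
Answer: 1764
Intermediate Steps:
j(r) = (-1 + r)²
n(x, h) = 36 + 9*h (n(x, h) = 9*(h - 1*(-4)) = 9*(h + 4) = 9*(4 + h) = 36 + 9*h)
m(a) = 0
g(t, R) = 42 + 9*t (g(t, R) = 3 - (-3 - (36 + 9*t)) = 3 - (-3 + (-36 - 9*t)) = 3 - (-39 - 9*t) = 3 + (39 + 9*t) = 42 + 9*t)
z(A, C) = 0
(z(-1, -2) + g(j(1), m(6)))² = (0 + (42 + 9*(-1 + 1)²))² = (0 + (42 + 9*0²))² = (0 + (42 + 9*0))² = (0 + (42 + 0))² = (0 + 42)² = 42² = 1764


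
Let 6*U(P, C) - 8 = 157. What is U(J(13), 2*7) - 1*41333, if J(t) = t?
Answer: -82611/2 ≈ -41306.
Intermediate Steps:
U(P, C) = 55/2 (U(P, C) = 4/3 + (⅙)*157 = 4/3 + 157/6 = 55/2)
U(J(13), 2*7) - 1*41333 = 55/2 - 1*41333 = 55/2 - 41333 = -82611/2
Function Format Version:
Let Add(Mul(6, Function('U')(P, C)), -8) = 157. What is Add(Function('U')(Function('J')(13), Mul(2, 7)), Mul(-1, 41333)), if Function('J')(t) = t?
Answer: Rational(-82611, 2) ≈ -41306.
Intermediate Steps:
Function('U')(P, C) = Rational(55, 2) (Function('U')(P, C) = Add(Rational(4, 3), Mul(Rational(1, 6), 157)) = Add(Rational(4, 3), Rational(157, 6)) = Rational(55, 2))
Add(Function('U')(Function('J')(13), Mul(2, 7)), Mul(-1, 41333)) = Add(Rational(55, 2), Mul(-1, 41333)) = Add(Rational(55, 2), -41333) = Rational(-82611, 2)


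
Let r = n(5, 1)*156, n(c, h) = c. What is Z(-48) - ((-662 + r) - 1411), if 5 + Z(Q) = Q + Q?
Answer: 1192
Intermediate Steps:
Z(Q) = -5 + 2*Q (Z(Q) = -5 + (Q + Q) = -5 + 2*Q)
r = 780 (r = 5*156 = 780)
Z(-48) - ((-662 + r) - 1411) = (-5 + 2*(-48)) - ((-662 + 780) - 1411) = (-5 - 96) - (118 - 1411) = -101 - 1*(-1293) = -101 + 1293 = 1192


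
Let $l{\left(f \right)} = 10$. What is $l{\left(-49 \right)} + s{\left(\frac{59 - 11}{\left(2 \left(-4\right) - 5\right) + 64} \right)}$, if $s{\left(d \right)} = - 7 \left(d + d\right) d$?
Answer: $- \frac{694}{289} \approx -2.4014$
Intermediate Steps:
$s{\left(d \right)} = - 14 d^{2}$ ($s{\left(d \right)} = - 7 \cdot 2 d d = - 14 d d = - 14 d^{2}$)
$l{\left(-49 \right)} + s{\left(\frac{59 - 11}{\left(2 \left(-4\right) - 5\right) + 64} \right)} = 10 - 14 \left(\frac{59 - 11}{\left(2 \left(-4\right) - 5\right) + 64}\right)^{2} = 10 - 14 \left(\frac{48}{\left(-8 - 5\right) + 64}\right)^{2} = 10 - 14 \left(\frac{48}{-13 + 64}\right)^{2} = 10 - 14 \left(\frac{48}{51}\right)^{2} = 10 - 14 \left(48 \cdot \frac{1}{51}\right)^{2} = 10 - 14 \left(\frac{16}{17}\right)^{2} = 10 - \frac{3584}{289} = - \frac{694}{289}$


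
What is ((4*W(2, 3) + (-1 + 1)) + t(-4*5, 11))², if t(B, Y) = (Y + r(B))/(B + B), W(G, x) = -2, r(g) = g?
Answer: 96721/1600 ≈ 60.451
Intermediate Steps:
t(B, Y) = (B + Y)/(2*B) (t(B, Y) = (Y + B)/(B + B) = (B + Y)/((2*B)) = (B + Y)*(1/(2*B)) = (B + Y)/(2*B))
((4*W(2, 3) + (-1 + 1)) + t(-4*5, 11))² = ((4*(-2) + (-1 + 1)) + (-4*5 + 11)/(2*((-4*5))))² = ((-8 + 0) + (½)*(-20 + 11)/(-20))² = (-8 + (½)*(-1/20)*(-9))² = (-8 + 9/40)² = (-311/40)² = 96721/1600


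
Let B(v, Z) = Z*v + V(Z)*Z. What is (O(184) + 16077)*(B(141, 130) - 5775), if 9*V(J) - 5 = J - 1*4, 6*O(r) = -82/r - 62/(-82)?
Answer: 47310354945875/203688 ≈ 2.3227e+8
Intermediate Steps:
O(r) = 31/246 - 41/(3*r) (O(r) = (-82/r - 62/(-82))/6 = (-82/r - 62*(-1/82))/6 = (-82/r + 31/41)/6 = (31/41 - 82/r)/6 = 31/246 - 41/(3*r))
V(J) = 1/9 + J/9 (V(J) = 5/9 + (J - 1*4)/9 = 5/9 + (J - 4)/9 = 5/9 + (-4 + J)/9 = 5/9 + (-4/9 + J/9) = 1/9 + J/9)
B(v, Z) = Z*v + Z*(1/9 + Z/9) (B(v, Z) = Z*v + (1/9 + Z/9)*Z = Z*v + Z*(1/9 + Z/9))
(O(184) + 16077)*(B(141, 130) - 5775) = ((1/246)*(-3362 + 31*184)/184 + 16077)*((1/9)*130*(1 + 130 + 9*141) - 5775) = ((1/246)*(1/184)*(-3362 + 5704) + 16077)*((1/9)*130*(1 + 130 + 1269) - 5775) = ((1/246)*(1/184)*2342 + 16077)*((1/9)*130*1400 - 5775) = (1171/22632 + 16077)*(182000/9 - 5775) = (363855835/22632)*(130025/9) = 47310354945875/203688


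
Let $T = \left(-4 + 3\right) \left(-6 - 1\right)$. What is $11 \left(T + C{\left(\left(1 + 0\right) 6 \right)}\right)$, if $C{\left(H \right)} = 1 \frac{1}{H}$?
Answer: $\frac{473}{6} \approx 78.833$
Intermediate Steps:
$C{\left(H \right)} = \frac{1}{H}$
$T = 7$ ($T = \left(-1\right) \left(-7\right) = 7$)
$11 \left(T + C{\left(\left(1 + 0\right) 6 \right)}\right) = 11 \left(7 + \frac{1}{\left(1 + 0\right) 6}\right) = 11 \left(7 + \frac{1}{1 \cdot 6}\right) = 11 \left(7 + \frac{1}{6}\right) = 11 \cdot \frac{43}{6} = \frac{473}{6}$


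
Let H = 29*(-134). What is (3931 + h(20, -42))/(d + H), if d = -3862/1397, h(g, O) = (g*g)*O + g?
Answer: 5983351/1810868 ≈ 3.3041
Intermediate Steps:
h(g, O) = g + O*g² (h(g, O) = g²*O + g = O*g² + g = g + O*g²)
H = -3886
d = -3862/1397 (d = -3862*1/1397 = -3862/1397 ≈ -2.7645)
(3931 + h(20, -42))/(d + H) = (3931 + 20*(1 - 42*20))/(-3862/1397 - 3886) = (3931 + 20*(1 - 840))/(-5432604/1397) = (3931 + 20*(-839))*(-1397/5432604) = (3931 - 16780)*(-1397/5432604) = -12849*(-1397/5432604) = 5983351/1810868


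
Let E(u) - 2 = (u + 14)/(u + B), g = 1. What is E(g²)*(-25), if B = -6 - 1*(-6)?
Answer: -425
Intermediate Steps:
B = 0 (B = -6 + 6 = 0)
E(u) = 2 + (14 + u)/u (E(u) = 2 + (u + 14)/(u + 0) = 2 + (14 + u)/u)
E(g²)*(-25) = (3 + 14/(1²))*(-25) = (3 + 14/1)*(-25) = (3 + 14*1)*(-25) = (3 + 14)*(-25) = 17*(-25) = -425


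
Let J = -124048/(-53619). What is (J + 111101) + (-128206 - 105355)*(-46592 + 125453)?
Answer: -987594576503432/53619 ≈ -1.8419e+10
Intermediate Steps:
J = 124048/53619 (J = -124048*(-1/53619) = 124048/53619 ≈ 2.3135)
(J + 111101) + (-128206 - 105355)*(-46592 + 125453) = (124048/53619 + 111101) + (-128206 - 105355)*(-46592 + 125453) = 5957248567/53619 - 233561*78861 = 5957248567/53619 - 18418854021 = -987594576503432/53619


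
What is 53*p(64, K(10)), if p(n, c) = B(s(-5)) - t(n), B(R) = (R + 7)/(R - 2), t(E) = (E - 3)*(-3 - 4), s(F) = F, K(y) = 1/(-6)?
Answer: 158311/7 ≈ 22616.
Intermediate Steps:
K(y) = -1/6
t(E) = 21 - 7*E (t(E) = (-3 + E)*(-7) = 21 - 7*E)
B(R) = (7 + R)/(-2 + R)
p(n, c) = -149/7 + 7*n (p(n, c) = (7 - 5)/(-2 - 5) - (21 - 7*n) = 2/(-7) + (-21 + 7*n) = -1/7*2 + (-21 + 7*n) = -2/7 + (-21 + 7*n) = -149/7 + 7*n)
53*p(64, K(10)) = 53*(-149/7 + 7*64) = 53*(-149/7 + 448) = 53*(2987/7) = 158311/7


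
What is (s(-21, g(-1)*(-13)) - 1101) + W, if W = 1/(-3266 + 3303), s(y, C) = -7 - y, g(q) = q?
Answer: -40218/37 ≈ -1087.0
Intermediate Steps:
W = 1/37 ≈ 0.027027
(s(-21, g(-1)*(-13)) - 1101) + W = ((-7 - 1*(-21)) - 1101) + 1/37 = ((-7 + 21) - 1101) + 1/37 = (14 - 1101) + 1/37 = -1087 + 1/37 = -40218/37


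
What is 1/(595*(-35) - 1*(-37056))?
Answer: 1/16231 ≈ 6.1610e-5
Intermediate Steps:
1/(595*(-35) - 1*(-37056)) = 1/(-20825 + 37056) = 1/16231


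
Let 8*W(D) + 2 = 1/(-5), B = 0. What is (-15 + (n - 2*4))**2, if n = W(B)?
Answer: 866761/1600 ≈ 541.73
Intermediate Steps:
W(D) = -11/40 (W(D) = -1/4 + (1/8)/(-5) = -1/4 + (1/8)*(-1/5) = -1/4 - 1/40 = -11/40)
n = -11/40 ≈ -0.27500
(-15 + (n - 2*4))**2 = (-15 + (-11/40 - 2*4))**2 = (-15 + (-11/40 - 8))**2 = (-15 - 331/40)**2 = (-931/40)**2 = 866761/1600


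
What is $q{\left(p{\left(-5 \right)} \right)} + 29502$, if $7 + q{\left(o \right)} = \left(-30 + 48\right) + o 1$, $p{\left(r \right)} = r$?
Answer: $29508$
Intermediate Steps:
$q{\left(o \right)} = 11 + o$ ($q{\left(o \right)} = -7 + \left(\left(-30 + 48\right) + o 1\right) = -7 + \left(18 + o\right) = 11 + o$)
$q{\left(p{\left(-5 \right)} \right)} + 29502 = \left(11 - 5\right) + 29502 = 6 + 29502 = 29508$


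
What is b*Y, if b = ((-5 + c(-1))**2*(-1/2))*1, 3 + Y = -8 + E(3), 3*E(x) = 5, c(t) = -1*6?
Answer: 1694/3 ≈ 564.67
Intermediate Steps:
c(t) = -6
E(x) = 5/3 (E(x) = (1/3)*5 = 5/3)
Y = -28/3 (Y = -3 + (-8 + 5/3) = -3 - 19/3 = -28/3 ≈ -9.3333)
b = -121/2 (b = ((-5 - 6)**2*(-1/2))*1 = ((-11)**2*(-1*1/2))*1 = (121*(-1/2))*1 = -121/2*1 = -121/2 ≈ -60.500)
b*Y = -121/2*(-28/3) = 1694/3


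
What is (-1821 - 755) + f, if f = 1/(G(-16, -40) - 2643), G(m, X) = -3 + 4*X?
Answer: -7228257/2806 ≈ -2576.0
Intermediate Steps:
f = -1/2806 (f = 1/((-3 + 4*(-40)) - 2643) = 1/((-3 - 160) - 2643) = 1/(-163 - 2643) = 1/(-2806) = -1/2806 ≈ -0.00035638)
(-1821 - 755) + f = (-1821 - 755) - 1/2806 = -2576 - 1/2806 = -7228257/2806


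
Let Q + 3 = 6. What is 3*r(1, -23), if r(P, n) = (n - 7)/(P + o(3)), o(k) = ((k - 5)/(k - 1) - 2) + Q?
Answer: -90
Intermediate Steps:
Q = 3 (Q = -3 + 6 = 3)
o(k) = 1 + (-5 + k)/(-1 + k) (o(k) = ((k - 5)/(k - 1) - 2) + 3 = ((-5 + k)/(-1 + k) - 2) + 3 = (-2 + (-5 + k)/(-1 + k)) + 3 = 1 + (-5 + k)/(-1 + k))
r(P, n) = (-7 + n)/P (r(P, n) = (n - 7)/(P + 2*(-3 + 3)/(-1 + 3)) = (-7 + n)/(P + 2*0/2) = (-7 + n)/(P + 2*(1/2)*0) = (-7 + n)/(P + 0) = (-7 + n)/P)
3*r(1, -23) = 3*((-7 - 23)/1) = 3*(1*(-30)) = 3*(-30) = -90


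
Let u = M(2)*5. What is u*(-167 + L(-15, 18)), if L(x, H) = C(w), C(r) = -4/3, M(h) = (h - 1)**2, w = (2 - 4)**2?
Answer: -2525/3 ≈ -841.67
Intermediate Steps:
w = 4 (w = (-2)**2 = 4)
M(h) = (-1 + h)**2
C(r) = -4/3 (C(r) = -4*1/3 = -4/3)
L(x, H) = -4/3
u = 5 (u = (-1 + 2)**2*5 = 1**2*5 = 1*5 = 5)
u*(-167 + L(-15, 18)) = 5*(-167 - 4/3) = 5*(-505/3) = -2525/3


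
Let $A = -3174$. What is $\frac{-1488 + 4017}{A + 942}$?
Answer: $- \frac{281}{248} \approx -1.1331$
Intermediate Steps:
$\frac{-1488 + 4017}{A + 942} = \frac{-1488 + 4017}{-3174 + 942} = \frac{2529}{-2232} = 2529 \left(- \frac{1}{2232}\right) = - \frac{281}{248}$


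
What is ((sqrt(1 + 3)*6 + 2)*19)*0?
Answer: 0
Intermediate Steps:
((sqrt(1 + 3)*6 + 2)*19)*0 = ((sqrt(4)*6 + 2)*19)*0 = ((2*6 + 2)*19)*0 = ((12 + 2)*19)*0 = (14*19)*0 = 266*0 = 0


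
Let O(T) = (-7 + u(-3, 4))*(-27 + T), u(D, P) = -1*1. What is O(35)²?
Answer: 4096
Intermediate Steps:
u(D, P) = -1
O(T) = 216 - 8*T (O(T) = (-7 - 1)*(-27 + T) = -8*(-27 + T) = 216 - 8*T)
O(35)² = (216 - 8*35)² = (216 - 280)² = (-64)² = 4096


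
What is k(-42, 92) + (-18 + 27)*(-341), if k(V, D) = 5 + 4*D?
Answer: -2696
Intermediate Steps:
k(-42, 92) + (-18 + 27)*(-341) = (5 + 4*92) + (-18 + 27)*(-341) = (5 + 368) + 9*(-341) = 373 - 3069 = -2696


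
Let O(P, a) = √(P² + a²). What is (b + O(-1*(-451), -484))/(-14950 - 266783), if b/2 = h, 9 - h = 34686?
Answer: 23118/93911 - 11*√3617/281733 ≈ 0.24382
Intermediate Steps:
h = -34677 (h = 9 - 1*34686 = 9 - 34686 = -34677)
b = -69354 (b = 2*(-34677) = -69354)
(b + O(-1*(-451), -484))/(-14950 - 266783) = (-69354 + √((-1*(-451))² + (-484)²))/(-14950 - 266783) = (-69354 + √(451² + 234256))/(-281733) = (-69354 + √(203401 + 234256))*(-1/281733) = (-69354 + √437657)*(-1/281733) = (-69354 + 11*√3617)*(-1/281733) = 23118/93911 - 11*√3617/281733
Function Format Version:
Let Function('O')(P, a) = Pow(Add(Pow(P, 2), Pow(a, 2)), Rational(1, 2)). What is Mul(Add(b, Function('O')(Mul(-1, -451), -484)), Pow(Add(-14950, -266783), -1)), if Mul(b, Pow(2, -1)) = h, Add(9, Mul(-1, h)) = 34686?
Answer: Add(Rational(23118, 93911), Mul(Rational(-11, 281733), Pow(3617, Rational(1, 2)))) ≈ 0.24382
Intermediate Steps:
h = -34677 (h = Add(9, Mul(-1, 34686)) = Add(9, -34686) = -34677)
b = -69354 (b = Mul(2, -34677) = -69354)
Mul(Add(b, Function('O')(Mul(-1, -451), -484)), Pow(Add(-14950, -266783), -1)) = Mul(Add(-69354, Pow(Add(Pow(Mul(-1, -451), 2), Pow(-484, 2)), Rational(1, 2))), Pow(Add(-14950, -266783), -1)) = Mul(Add(-69354, Pow(Add(Pow(451, 2), 234256), Rational(1, 2))), Pow(-281733, -1)) = Mul(Add(-69354, Pow(Add(203401, 234256), Rational(1, 2))), Rational(-1, 281733)) = Mul(Add(-69354, Pow(437657, Rational(1, 2))), Rational(-1, 281733)) = Mul(Add(-69354, Mul(11, Pow(3617, Rational(1, 2)))), Rational(-1, 281733)) = Add(Rational(23118, 93911), Mul(Rational(-11, 281733), Pow(3617, Rational(1, 2))))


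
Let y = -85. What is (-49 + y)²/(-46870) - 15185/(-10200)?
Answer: 2114279/1912296 ≈ 1.1056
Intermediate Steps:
(-49 + y)²/(-46870) - 15185/(-10200) = (-49 - 85)²/(-46870) - 15185/(-10200) = (-134)²*(-1/46870) - 15185*(-1/10200) = 17956*(-1/46870) + 3037/2040 = -8978/23435 + 3037/2040 = 2114279/1912296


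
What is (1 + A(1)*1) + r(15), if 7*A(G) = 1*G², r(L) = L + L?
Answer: 218/7 ≈ 31.143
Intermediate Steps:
r(L) = 2*L
A(G) = G²/7 (A(G) = (1*G²)/7 = G²/7)
(1 + A(1)*1) + r(15) = (1 + ((⅐)*1²)*1) + 2*15 = (1 + ((⅐)*1)*1) + 30 = (1 + (⅐)*1) + 30 = (1 + ⅐) + 30 = 8/7 + 30 = 218/7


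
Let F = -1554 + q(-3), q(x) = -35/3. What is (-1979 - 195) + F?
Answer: -11219/3 ≈ -3739.7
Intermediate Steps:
q(x) = -35/3 (q(x) = -35*⅓ = -35/3)
F = -4697/3 (F = -1554 - 35/3 = -4697/3 ≈ -1565.7)
(-1979 - 195) + F = (-1979 - 195) - 4697/3 = -2174 - 4697/3 = -11219/3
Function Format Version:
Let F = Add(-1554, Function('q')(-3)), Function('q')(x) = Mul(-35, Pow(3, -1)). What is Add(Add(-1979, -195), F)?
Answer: Rational(-11219, 3) ≈ -3739.7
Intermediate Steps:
Function('q')(x) = Rational(-35, 3) (Function('q')(x) = Mul(-35, Rational(1, 3)) = Rational(-35, 3))
F = Rational(-4697, 3) (F = Add(-1554, Rational(-35, 3)) = Rational(-4697, 3) ≈ -1565.7)
Add(Add(-1979, -195), F) = Add(Add(-1979, -195), Rational(-4697, 3)) = Add(-2174, Rational(-4697, 3)) = Rational(-11219, 3)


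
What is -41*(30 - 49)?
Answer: 779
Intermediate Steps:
-41*(30 - 49) = -41*(-19) = 779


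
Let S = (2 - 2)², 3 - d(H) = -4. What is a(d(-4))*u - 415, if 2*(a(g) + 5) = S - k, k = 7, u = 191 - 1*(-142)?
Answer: -6491/2 ≈ -3245.5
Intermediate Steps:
d(H) = 7 (d(H) = 3 - 1*(-4) = 3 + 4 = 7)
u = 333 (u = 191 + 142 = 333)
S = 0 (S = 0² = 0)
a(g) = -17/2 (a(g) = -5 + (0 - 1*7)/2 = -5 + (0 - 7)/2 = -5 + (½)*(-7) = -5 - 7/2 = -17/2)
a(d(-4))*u - 415 = -17/2*333 - 415 = -5661/2 - 415 = -6491/2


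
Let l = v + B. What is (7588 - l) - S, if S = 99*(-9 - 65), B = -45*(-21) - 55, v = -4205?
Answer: 18229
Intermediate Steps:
B = 890 (B = 945 - 55 = 890)
l = -3315 (l = -4205 + 890 = -3315)
S = -7326 (S = 99*(-74) = -7326)
(7588 - l) - S = (7588 - 1*(-3315)) - 1*(-7326) = (7588 + 3315) + 7326 = 10903 + 7326 = 18229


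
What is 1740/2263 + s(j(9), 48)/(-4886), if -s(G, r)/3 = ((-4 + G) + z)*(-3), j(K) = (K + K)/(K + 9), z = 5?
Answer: 4230453/5528509 ≈ 0.76521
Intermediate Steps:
j(K) = 2*K/(9 + K) (j(K) = (2*K)/(9 + K) = 2*K/(9 + K))
s(G, r) = 9 + 9*G (s(G, r) = -3*((-4 + G) + 5)*(-3) = -3*(1 + G)*(-3) = -3*(-3 - 3*G) = 9 + 9*G)
1740/2263 + s(j(9), 48)/(-4886) = 1740/2263 + (9 + 9*(2*9/(9 + 9)))/(-4886) = 1740*(1/2263) + (9 + 9*(2*9/18))*(-1/4886) = 1740/2263 + (9 + 9*(2*9*(1/18)))*(-1/4886) = 1740/2263 + (9 + 9*1)*(-1/4886) = 1740/2263 + (9 + 9)*(-1/4886) = 1740/2263 + 18*(-1/4886) = 1740/2263 - 9/2443 = 4230453/5528509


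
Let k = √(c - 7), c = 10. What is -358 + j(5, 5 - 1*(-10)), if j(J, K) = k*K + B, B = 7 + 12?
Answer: -339 + 15*√3 ≈ -313.02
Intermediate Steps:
k = √3 (k = √(10 - 7) = √3 ≈ 1.7320)
B = 19
j(J, K) = 19 + K*√3 (j(J, K) = √3*K + 19 = K*√3 + 19 = 19 + K*√3)
-358 + j(5, 5 - 1*(-10)) = -358 + (19 + (5 - 1*(-10))*√3) = -358 + (19 + (5 + 10)*√3) = -358 + (19 + 15*√3) = -339 + 15*√3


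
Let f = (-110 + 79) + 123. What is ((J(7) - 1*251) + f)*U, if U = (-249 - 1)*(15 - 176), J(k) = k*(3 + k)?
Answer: -3582250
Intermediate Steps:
f = 92 (f = -31 + 123 = 92)
U = 40250 (U = -250*(-161) = 40250)
((J(7) - 1*251) + f)*U = ((7*(3 + 7) - 1*251) + 92)*40250 = ((7*10 - 251) + 92)*40250 = ((70 - 251) + 92)*40250 = (-181 + 92)*40250 = -89*40250 = -3582250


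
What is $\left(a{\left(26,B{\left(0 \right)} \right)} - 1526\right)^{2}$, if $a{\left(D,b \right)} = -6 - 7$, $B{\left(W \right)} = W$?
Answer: $2368521$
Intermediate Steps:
$a{\left(D,b \right)} = -13$ ($a{\left(D,b \right)} = -6 - 7 = -13$)
$\left(a{\left(26,B{\left(0 \right)} \right)} - 1526\right)^{2} = \left(-13 - 1526\right)^{2} = \left(-1539\right)^{2} = 2368521$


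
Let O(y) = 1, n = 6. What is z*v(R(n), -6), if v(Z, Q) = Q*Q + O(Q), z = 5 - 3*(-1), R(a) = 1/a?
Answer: 296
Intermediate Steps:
R(a) = 1/a
z = 8 (z = 5 + 3 = 8)
v(Z, Q) = 1 + Q² (v(Z, Q) = Q*Q + 1 = Q² + 1 = 1 + Q²)
z*v(R(n), -6) = 8*(1 + (-6)²) = 8*(1 + 36) = 8*37 = 296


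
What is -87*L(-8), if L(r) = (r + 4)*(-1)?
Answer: -348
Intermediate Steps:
L(r) = -4 - r (L(r) = (4 + r)*(-1) = -4 - r)
-87*L(-8) = -87*(-4 - 1*(-8)) = -87*(-4 + 8) = -87*4 = -348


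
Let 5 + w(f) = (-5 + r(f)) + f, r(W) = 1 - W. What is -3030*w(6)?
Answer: 27270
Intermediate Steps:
w(f) = -9 (w(f) = -5 + ((-5 + (1 - f)) + f) = -5 + ((-4 - f) + f) = -5 - 4 = -9)
-3030*w(6) = -3030*(-9) = 27270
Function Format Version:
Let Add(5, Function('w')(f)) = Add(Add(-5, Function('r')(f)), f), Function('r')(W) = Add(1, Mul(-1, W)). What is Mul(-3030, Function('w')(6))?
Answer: 27270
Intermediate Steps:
Function('w')(f) = -9 (Function('w')(f) = Add(-5, Add(Add(-5, Add(1, Mul(-1, f))), f)) = Add(-5, Add(Add(-4, Mul(-1, f)), f)) = Add(-5, -4) = -9)
Mul(-3030, Function('w')(6)) = Mul(-3030, -9) = 27270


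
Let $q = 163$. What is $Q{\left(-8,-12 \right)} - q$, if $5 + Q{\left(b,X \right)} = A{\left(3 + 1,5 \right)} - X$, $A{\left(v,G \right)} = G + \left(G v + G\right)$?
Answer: $-126$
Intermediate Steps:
$A{\left(v,G \right)} = 2 G + G v$ ($A{\left(v,G \right)} = G + \left(G + G v\right) = 2 G + G v$)
$Q{\left(b,X \right)} = 25 - X$ ($Q{\left(b,X \right)} = -5 - \left(X - 5 \left(2 + \left(3 + 1\right)\right)\right) = -5 - \left(X - 5 \left(2 + 4\right)\right) = -5 - \left(-30 + X\right) = 25 - X$)
$Q{\left(-8,-12 \right)} - q = \left(25 - -12\right) - 163 = \left(25 + 12\right) - 163 = 37 - 163 = -126$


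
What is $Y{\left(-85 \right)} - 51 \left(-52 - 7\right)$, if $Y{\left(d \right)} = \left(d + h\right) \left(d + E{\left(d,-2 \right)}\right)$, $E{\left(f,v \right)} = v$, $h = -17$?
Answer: $11883$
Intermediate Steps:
$Y{\left(d \right)} = \left(-17 + d\right) \left(-2 + d\right)$ ($Y{\left(d \right)} = \left(d - 17\right) \left(d - 2\right) = \left(-17 + d\right) \left(-2 + d\right)$)
$Y{\left(-85 \right)} - 51 \left(-52 - 7\right) = \left(34 + \left(-85\right)^{2} - -1615\right) - 51 \left(-52 - 7\right) = \left(34 + 7225 + 1615\right) - -3009 = 8874 + 3009 = 11883$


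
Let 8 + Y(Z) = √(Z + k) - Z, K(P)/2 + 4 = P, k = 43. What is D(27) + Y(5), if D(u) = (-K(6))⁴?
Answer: 243 + 4*√3 ≈ 249.93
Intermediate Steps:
K(P) = -8 + 2*P
Y(Z) = -8 + √(43 + Z) - Z (Y(Z) = -8 + (√(Z + 43) - Z) = -8 + (√(43 + Z) - Z) = -8 + √(43 + Z) - Z)
D(u) = 256 (D(u) = (-(-8 + 2*6))⁴ = (-(-8 + 12))⁴ = (-1*4)⁴ = (-4)⁴ = 256)
D(27) + Y(5) = 256 + (-8 + √(43 + 5) - 1*5) = 256 + (-8 + √48 - 5) = 256 + (-8 + 4*√3 - 5) = 256 + (-13 + 4*√3) = 243 + 4*√3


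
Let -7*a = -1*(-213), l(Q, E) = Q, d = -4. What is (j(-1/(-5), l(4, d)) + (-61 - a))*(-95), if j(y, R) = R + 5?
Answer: 14345/7 ≈ 2049.3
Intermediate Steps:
j(y, R) = 5 + R
a = -213/7 (a = -(-1)*(-213)/7 = -⅐*213 = -213/7 ≈ -30.429)
(j(-1/(-5), l(4, d)) + (-61 - a))*(-95) = ((5 + 4) + (-61 - 1*(-213/7)))*(-95) = (9 + (-61 + 213/7))*(-95) = (9 - 214/7)*(-95) = -151/7*(-95) = 14345/7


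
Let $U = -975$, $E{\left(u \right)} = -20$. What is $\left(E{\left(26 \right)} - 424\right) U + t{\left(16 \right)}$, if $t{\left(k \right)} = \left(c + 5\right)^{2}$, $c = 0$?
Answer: $432925$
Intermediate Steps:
$t{\left(k \right)} = 25$ ($t{\left(k \right)} = \left(0 + 5\right)^{2} = 5^{2} = 25$)
$\left(E{\left(26 \right)} - 424\right) U + t{\left(16 \right)} = \left(-20 - 424\right) \left(-975\right) + 25 = \left(-444\right) \left(-975\right) + 25 = 432900 + 25 = 432925$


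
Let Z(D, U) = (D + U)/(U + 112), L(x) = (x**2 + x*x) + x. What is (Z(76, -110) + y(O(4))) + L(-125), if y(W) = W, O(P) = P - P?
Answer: 31108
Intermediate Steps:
O(P) = 0
L(x) = x + 2*x**2 (L(x) = (x**2 + x**2) + x = 2*x**2 + x = x + 2*x**2)
Z(D, U) = (D + U)/(112 + U)
(Z(76, -110) + y(O(4))) + L(-125) = ((76 - 110)/(112 - 110) + 0) - 125*(1 + 2*(-125)) = (-34/2 + 0) - 125*(1 - 250) = ((1/2)*(-34) + 0) - 125*(-249) = (-17 + 0) + 31125 = -17 + 31125 = 31108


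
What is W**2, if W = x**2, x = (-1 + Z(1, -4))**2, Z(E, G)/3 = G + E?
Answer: 100000000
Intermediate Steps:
Z(E, G) = 3*E + 3*G (Z(E, G) = 3*(G + E) = 3*(E + G) = 3*E + 3*G)
x = 100 (x = (-1 + (3*1 + 3*(-4)))**2 = (-1 + (3 - 12))**2 = (-1 - 9)**2 = (-10)**2 = 100)
W = 10000 (W = 100**2 = 10000)
W**2 = 10000**2 = 100000000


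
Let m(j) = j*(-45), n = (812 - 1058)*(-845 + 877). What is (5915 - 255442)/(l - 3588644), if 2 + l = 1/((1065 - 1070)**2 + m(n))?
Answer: 4652562245/66912193431 ≈ 0.069532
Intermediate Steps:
n = -7872 (n = -246*32 = -7872)
m(j) = -45*j
l = -708529/354265 (l = -2 + 1/((1065 - 1070)**2 - 45*(-7872)) = -2 + 1/((-5)**2 + 354240) = -2 + 1/(25 + 354240) = -2 + 1/354265 = -708529/354265 ≈ -2.0000)
(5915 - 255442)/(l - 3588644) = (5915 - 255442)/(-708529/354265 - 3588644) = -249527/(-1271331675189/354265) = -249527*(-354265/1271331675189) = 4652562245/66912193431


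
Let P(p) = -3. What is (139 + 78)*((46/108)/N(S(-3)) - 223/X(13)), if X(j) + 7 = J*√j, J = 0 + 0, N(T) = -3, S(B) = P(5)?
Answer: 1114915/162 ≈ 6882.2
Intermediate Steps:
S(B) = -3
J = 0
X(j) = -7 (X(j) = -7 + 0*√j = -7 + 0 = -7)
(139 + 78)*((46/108)/N(S(-3)) - 223/X(13)) = (139 + 78)*((46/108)/(-3) - 223/(-7)) = 217*((46*(1/108))*(-⅓) - 223*(-⅐)) = 217*((23/54)*(-⅓) + 223/7) = 217*(-23/162 + 223/7) = 217*(35965/1134) = 1114915/162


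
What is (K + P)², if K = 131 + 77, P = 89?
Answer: 88209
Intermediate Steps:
K = 208
(K + P)² = (208 + 89)² = 297² = 88209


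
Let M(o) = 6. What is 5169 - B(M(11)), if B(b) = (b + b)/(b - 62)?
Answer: 72369/14 ≈ 5169.2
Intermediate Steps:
B(b) = 2*b/(-62 + b) (B(b) = (2*b)/(-62 + b) = 2*b/(-62 + b))
5169 - B(M(11)) = 5169 - 2*6/(-62 + 6) = 5169 - 2*6/(-56) = 5169 - 2*6*(-1)/56 = 5169 - 1*(-3/14) = 5169 + 3/14 = 72369/14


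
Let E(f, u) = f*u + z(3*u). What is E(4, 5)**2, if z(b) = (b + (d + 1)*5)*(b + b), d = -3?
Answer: 28900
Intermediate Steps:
z(b) = 2*b*(-10 + b) (z(b) = (b + (-3 + 1)*5)*(b + b) = (b - 2*5)*(2*b) = (b - 10)*(2*b) = (-10 + b)*(2*b) = 2*b*(-10 + b))
E(f, u) = f*u + 6*u*(-10 + 3*u) (E(f, u) = f*u + 2*(3*u)*(-10 + 3*u) = f*u + 6*u*(-10 + 3*u))
E(4, 5)**2 = (5*(-60 + 4 + 18*5))**2 = (5*(-60 + 4 + 90))**2 = (5*34)**2 = 170**2 = 28900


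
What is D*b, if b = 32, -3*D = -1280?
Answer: 40960/3 ≈ 13653.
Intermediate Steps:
D = 1280/3 (D = -⅓*(-1280) = 1280/3 ≈ 426.67)
D*b = (1280/3)*32 = 40960/3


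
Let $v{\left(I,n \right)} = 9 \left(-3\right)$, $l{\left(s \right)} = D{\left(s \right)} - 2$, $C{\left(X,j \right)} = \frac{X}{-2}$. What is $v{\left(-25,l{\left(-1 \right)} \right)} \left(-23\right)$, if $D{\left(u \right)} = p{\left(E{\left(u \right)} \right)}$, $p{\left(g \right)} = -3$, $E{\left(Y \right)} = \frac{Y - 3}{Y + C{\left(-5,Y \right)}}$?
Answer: $621$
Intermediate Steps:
$C{\left(X,j \right)} = - \frac{X}{2}$ ($C{\left(X,j \right)} = X \left(- \frac{1}{2}\right) = - \frac{X}{2}$)
$E{\left(Y \right)} = \frac{-3 + Y}{\frac{5}{2} + Y}$ ($E{\left(Y \right)} = \frac{Y - 3}{Y - - \frac{5}{2}} = \frac{-3 + Y}{Y + \frac{5}{2}} = \frac{-3 + Y}{\frac{5}{2} + Y}$)
$D{\left(u \right)} = -3$
$l{\left(s \right)} = -5$ ($l{\left(s \right)} = -3 - 2 = -5$)
$v{\left(I,n \right)} = -27$
$v{\left(-25,l{\left(-1 \right)} \right)} \left(-23\right) = \left(-27\right) \left(-23\right) = 621$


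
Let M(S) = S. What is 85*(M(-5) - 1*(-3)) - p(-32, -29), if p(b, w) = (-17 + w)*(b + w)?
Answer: -2976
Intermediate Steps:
85*(M(-5) - 1*(-3)) - p(-32, -29) = 85*(-5 - 1*(-3)) - ((-29)**2 - 17*(-32) - 17*(-29) - 32*(-29)) = 85*(-5 + 3) - (841 + 544 + 493 + 928) = 85*(-2) - 1*2806 = -170 - 2806 = -2976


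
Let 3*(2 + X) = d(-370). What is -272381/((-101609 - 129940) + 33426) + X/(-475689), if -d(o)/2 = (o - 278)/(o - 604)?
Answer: 7011129569917/5099697973421 ≈ 1.3748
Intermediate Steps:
d(o) = -2*(-278 + o)/(-604 + o) (d(o) = -2*(o - 278)/(o - 604) = -2*(-278 + o)/(-604 + o))
X = -1190/487 (X = -2 + (2*(278 - 1*(-370))/(-604 - 370))/3 = -2 + (2*(278 + 370)/(-974))/3 = -2 + (2*(-1/974)*648)/3 = -2 + (⅓)*(-648/487) = -2 - 216/487 = -1190/487 ≈ -2.4435)
-272381/((-101609 - 129940) + 33426) + X/(-475689) = -272381/((-101609 - 129940) + 33426) - 1190/487/(-475689) = -272381/(-231549 + 33426) - 1190/487*(-1/475689) = -272381/(-198123) + 1190/231660543 = -272381*(-1/198123) + 1190/231660543 = 272381/198123 + 1190/231660543 = 7011129569917/5099697973421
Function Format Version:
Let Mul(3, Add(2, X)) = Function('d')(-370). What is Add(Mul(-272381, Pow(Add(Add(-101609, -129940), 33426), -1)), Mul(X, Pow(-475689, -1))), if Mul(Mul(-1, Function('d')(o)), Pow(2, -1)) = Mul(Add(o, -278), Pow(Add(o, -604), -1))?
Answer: Rational(7011129569917, 5099697973421) ≈ 1.3748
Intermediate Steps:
Function('d')(o) = Mul(-2, Pow(Add(-604, o), -1), Add(-278, o)) (Function('d')(o) = Mul(-2, Mul(Add(o, -278), Pow(Add(o, -604), -1))) = Mul(-2, Mul(Add(-278, o), Pow(Add(-604, o), -1))) = Mul(-2, Mul(Pow(Add(-604, o), -1), Add(-278, o))) = Mul(-2, Pow(Add(-604, o), -1), Add(-278, o)))
X = Rational(-1190, 487) (X = Add(-2, Mul(Rational(1, 3), Mul(2, Pow(Add(-604, -370), -1), Add(278, Mul(-1, -370))))) = Add(-2, Mul(Rational(1, 3), Mul(2, Pow(-974, -1), Add(278, 370)))) = Add(-2, Mul(Rational(1, 3), Mul(2, Rational(-1, 974), 648))) = Add(-2, Mul(Rational(1, 3), Rational(-648, 487))) = Add(-2, Rational(-216, 487)) = Rational(-1190, 487) ≈ -2.4435)
Add(Mul(-272381, Pow(Add(Add(-101609, -129940), 33426), -1)), Mul(X, Pow(-475689, -1))) = Add(Mul(-272381, Pow(Add(Add(-101609, -129940), 33426), -1)), Mul(Rational(-1190, 487), Pow(-475689, -1))) = Add(Mul(-272381, Pow(Add(-231549, 33426), -1)), Mul(Rational(-1190, 487), Rational(-1, 475689))) = Add(Mul(-272381, Pow(-198123, -1)), Rational(1190, 231660543)) = Add(Mul(-272381, Rational(-1, 198123)), Rational(1190, 231660543)) = Add(Rational(272381, 198123), Rational(1190, 231660543)) = Rational(7011129569917, 5099697973421)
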